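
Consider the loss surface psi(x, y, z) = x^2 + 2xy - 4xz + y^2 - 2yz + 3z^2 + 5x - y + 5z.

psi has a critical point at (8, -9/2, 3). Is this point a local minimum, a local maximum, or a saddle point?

saddle point

The Hessian is constant: H = [[2, 2, -4], [2, 2, -2], [-4, -2, 6]].
Leading principal minors: Δ₁ = 2, Δ₂ = 0, Δ₃ = -8.
The minors fit neither the all-positive nor the alternating-sign pattern, so H is indefinite: a saddle point.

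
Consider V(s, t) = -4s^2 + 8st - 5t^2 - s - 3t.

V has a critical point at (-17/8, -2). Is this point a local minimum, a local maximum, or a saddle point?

local maximum

The Hessian of V is constant: H = [[-8, 8], [8, -10]].
det(H) = (-8)·(-10) − 8² = 16.
det(H) > 0 and tr(H) = -18 < 0, so H is negative definite and the point is a local maximum.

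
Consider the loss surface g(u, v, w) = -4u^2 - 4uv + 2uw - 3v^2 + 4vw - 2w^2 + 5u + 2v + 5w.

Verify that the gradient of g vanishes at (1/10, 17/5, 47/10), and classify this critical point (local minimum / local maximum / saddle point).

∇g = (-8u - 4v + 2w + 5, -4u - 6v + 4w + 2, 2u + 4v - 4w + 5); substituting (1/10, 17/5, 47/10) gives ∇g = (0, 0, 0), so (1/10, 17/5, 47/10) is indeed a critical point.
The Hessian is constant: H = [[-8, -4, 2], [-4, -6, 4], [2, 4, -4]].
Leading principal minors: Δ₁ = -8, Δ₂ = 32, Δ₃ = -40.
The minors alternate sign starting negative (−, +, −), so H is negative definite: a local maximum.

local maximum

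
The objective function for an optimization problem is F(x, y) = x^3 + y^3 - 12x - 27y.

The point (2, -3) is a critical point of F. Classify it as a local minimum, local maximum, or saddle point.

The mixed partial ∂²F/∂x∂y is 0, so the Hessian at any point is diag(F_xx, F_yy) = diag(6x, 6y).
At (2, -3): H = diag(12, -18).
The eigenvalues have opposite signs, so H is indefinite: a saddle point.

saddle point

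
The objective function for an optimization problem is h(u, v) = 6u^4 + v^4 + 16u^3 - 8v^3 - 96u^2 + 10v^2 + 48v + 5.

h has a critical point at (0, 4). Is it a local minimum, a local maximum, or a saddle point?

saddle point

The mixed partial ∂²h/∂u∂v is 0, so the Hessian at any point is diag(h_uu, h_vv) = diag(24(3u^2 + 4u - 8), 4(3v^2 - 12v + 5)).
At (0, 4): H = diag(-192, 20).
The eigenvalues have opposite signs, so H is indefinite: a saddle point.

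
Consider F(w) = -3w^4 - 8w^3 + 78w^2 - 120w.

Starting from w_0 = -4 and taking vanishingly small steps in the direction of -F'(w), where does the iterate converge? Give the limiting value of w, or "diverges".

F'(w) = -12(w - 2)(w - 1)(w + 5), so F'(-4) = -360.
Gradient descent moves in the -F' direction, i.e. w is increasing.
The nearest critical point in that direction is w = 1, where F'' = 72 > 0 (a local minimum). The iterate converges there.

1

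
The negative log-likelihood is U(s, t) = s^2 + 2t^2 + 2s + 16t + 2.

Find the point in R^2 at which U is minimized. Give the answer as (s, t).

U(s,t) separates as P(s) + Q(t) + 2, so its minimum is min P + min Q + 2.
P'(s) = 2s + 2 vanishes at s ∈ {-1}; Q'(t) = 4(t + 4) vanishes at t ∈ {-4}.
Local minima of P (where P''>0): P(-1)=-1. Local minima of Q: Q(-4)=-32.
So the global minimum of U is P(-1) + Q(-4) + 2 = -1 − 32 + 2 = -31, attained at (-1, -4).

(-1, -4)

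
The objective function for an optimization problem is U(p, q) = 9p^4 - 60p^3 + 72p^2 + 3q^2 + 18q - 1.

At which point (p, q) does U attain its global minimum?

U(p,q) separates as A(p) + B(q) − 1, so its minimum is min A + min B − 1.
A'(p) = 36p(p - 4)(p - 1) vanishes at p ∈ {0, 1, 4}; B'(q) = 6q + 18 vanishes at q ∈ {-3}.
Local minima of A (where A''>0): A(0)=0, A(4)=-384. Local minima of B: B(-3)=-27.
So the global minimum of U is A(4) + B(-3) − 1 = -384 − 27 − 1 = -412, attained at (4, -3).

(4, -3)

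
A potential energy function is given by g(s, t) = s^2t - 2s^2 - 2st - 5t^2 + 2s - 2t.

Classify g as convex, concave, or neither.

neither

The term s^2t is cubic, so the Hessian is not constant.
∂²g/∂s² = 2t - 4, which takes both signs as t varies (negative for sufficiently negative t). A diagonal entry of the Hessian changing sign means the Hessian is neither positive- nor negative-semidefinite on all of R^2.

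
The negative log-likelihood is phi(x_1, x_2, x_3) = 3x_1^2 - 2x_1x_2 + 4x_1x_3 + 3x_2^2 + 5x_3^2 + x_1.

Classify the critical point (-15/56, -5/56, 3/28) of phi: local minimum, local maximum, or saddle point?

The Hessian is constant: H = [[6, -2, 4], [-2, 6, 0], [4, 0, 10]].
Leading principal minors: Δ₁ = 6, Δ₂ = 32, Δ₃ = 224.
All leading minors are positive, so H is positive definite: a local minimum.

local minimum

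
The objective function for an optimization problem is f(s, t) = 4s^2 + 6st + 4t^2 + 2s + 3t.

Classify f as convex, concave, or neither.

f is quadratic, so its Hessian is the constant matrix H = [[8, 6], [6, 8]].
det(H) = 28, tr(H) = 16.
det(H) > 0 and tr(H) > 0, so H is positive definite everywhere: convex.

convex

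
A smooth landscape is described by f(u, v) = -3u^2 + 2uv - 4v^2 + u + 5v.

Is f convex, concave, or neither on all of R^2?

f is quadratic, so its Hessian is the constant matrix H = [[-6, 2], [2, -8]].
det(H) = 44, tr(H) = -14.
det(H) > 0 and tr(H) < 0, so H is negative definite everywhere: concave.

concave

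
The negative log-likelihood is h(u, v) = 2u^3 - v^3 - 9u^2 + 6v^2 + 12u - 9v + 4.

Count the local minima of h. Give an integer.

1

h separates as a function of u plus a function of v, so ∇h=0 decouples.
∂h/∂u = 6(u - 2)(u - 1) = 0 at u ∈ {1, 2}; ∂h/∂v = -3(v - 3)(v - 1) = 0 at v ∈ {1, 3}.
The Hessian is diagonal: diag(h_uu, h_vv). Second derivatives: h_uu(1)=-6, h_uu(2)=6; h_vv(1)=6, h_vv(3)=-6.
Local minima occur where both diagonal entries positive: (2, 1). Count: 1.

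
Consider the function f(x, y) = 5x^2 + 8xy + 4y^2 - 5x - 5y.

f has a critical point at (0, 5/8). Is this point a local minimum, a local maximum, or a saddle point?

local minimum

The Hessian of f is constant: H = [[10, 8], [8, 8]].
det(H) = 10·8 − 8² = 16.
det(H) > 0 and tr(H) = 18 > 0, so H is positive definite and the point is a local minimum.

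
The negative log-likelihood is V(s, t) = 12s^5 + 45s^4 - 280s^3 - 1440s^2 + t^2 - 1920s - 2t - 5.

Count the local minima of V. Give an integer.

V separates as a function of s plus a function of t, so ∇V=0 decouples.
∂V/∂s = 60(s - 4)(s + 1)(s + 2)(s + 4) = 0 at s ∈ {-4, -2, -1, 4}; ∂V/∂t = 2(t - 1) = 0 at t ∈ {1}.
The Hessian is diagonal: diag(V_ss, V_tt). Second derivatives: V_ss(-4)=-2880, V_ss(-2)=720, V_ss(-1)=-900, V_ss(4)=14400; V_tt(1)=2.
Local minima occur where both diagonal entries positive: (-2, 1), (4, 1). Count: 2.

2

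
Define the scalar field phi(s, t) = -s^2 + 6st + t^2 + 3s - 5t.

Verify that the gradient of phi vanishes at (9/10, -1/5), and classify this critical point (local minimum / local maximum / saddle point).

saddle point

∇phi = (-2s + 6t + 3, 6s + 2t - 5); substituting (9/10, -1/5) gives ∇phi = (0, 0), so (9/10, -1/5) is indeed a critical point.
The Hessian of phi is constant: H = [[-2, 6], [6, 2]].
det(H) = (-2)·2 − 6² = -40.
Since det(H) < 0, H is indefinite and the critical point is a saddle point.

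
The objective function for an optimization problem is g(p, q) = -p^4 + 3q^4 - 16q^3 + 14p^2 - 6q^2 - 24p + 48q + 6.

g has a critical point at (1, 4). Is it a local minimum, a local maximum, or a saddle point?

The mixed partial ∂²g/∂p∂q is 0, so the Hessian at any point is diag(g_pp, g_qq) = diag(4(-3p^2 + 7), 12(3q^2 - 8q - 1)).
At (1, 4): H = diag(16, 180).
Both eigenvalues are positive, so H is positive definite: a local minimum.

local minimum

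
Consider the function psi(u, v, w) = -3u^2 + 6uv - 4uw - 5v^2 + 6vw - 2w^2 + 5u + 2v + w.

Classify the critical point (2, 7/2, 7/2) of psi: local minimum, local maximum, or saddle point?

local maximum

The Hessian is constant: H = [[-6, 6, -4], [6, -10, 6], [-4, 6, -4]].
Leading principal minors: Δ₁ = -6, Δ₂ = 24, Δ₃ = -8.
The minors alternate sign starting negative (−, +, −), so H is negative definite: a local maximum.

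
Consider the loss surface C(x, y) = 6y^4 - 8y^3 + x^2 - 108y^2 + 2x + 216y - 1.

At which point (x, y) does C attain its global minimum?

(-1, -3)

C(x,y) separates as P(x) + Q(y) − 1, so its minimum is min P + min Q − 1.
P'(x) = 2x + 2 vanishes at x ∈ {-1}; Q'(y) = 24(y - 3)(y - 1)(y + 3) vanishes at y ∈ {-3, 1, 3}.
Local minima of P (where P''>0): P(-1)=-1. Local minima of Q: Q(-3)=-918, Q(3)=-54.
So the global minimum of C is P(-1) + Q(-3) − 1 = -1 − 918 − 1 = -920, attained at (-1, -3).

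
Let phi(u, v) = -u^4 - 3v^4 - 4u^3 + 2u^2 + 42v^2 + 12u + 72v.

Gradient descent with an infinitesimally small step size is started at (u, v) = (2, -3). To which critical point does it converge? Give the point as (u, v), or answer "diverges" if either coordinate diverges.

diverges

phi is separable, so gradient descent decouples: u follows -∂phi/∂u, v follows -∂phi/∂v.
∂phi/∂u = -4(u - 1)(u + 1)(u + 3); at u=2 this is -60, so u increases.
∂phi/∂v = -12(v - 3)(v + 1)(v + 2); at v=-3 this is 144, so v decreases.
The u-coordinate has no critical point in that direction and runs off to infinity.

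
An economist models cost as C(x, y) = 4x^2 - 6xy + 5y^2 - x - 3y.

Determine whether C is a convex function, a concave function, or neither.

C is quadratic, so its Hessian is the constant matrix H = [[8, -6], [-6, 10]].
det(H) = 44, tr(H) = 18.
det(H) > 0 and tr(H) > 0, so H is positive definite everywhere: convex.

convex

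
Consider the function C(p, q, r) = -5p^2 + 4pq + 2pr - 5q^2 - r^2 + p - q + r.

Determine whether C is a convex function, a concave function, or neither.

C is quadratic, so its Hessian is the constant matrix H = [[-10, 4, 2], [4, -10, 0], [2, 0, -2]].
Leading principal minors: -10, 84, -128.
Signs alternate −, +, − ⇒ H ≺ 0 ⇒ concave.

concave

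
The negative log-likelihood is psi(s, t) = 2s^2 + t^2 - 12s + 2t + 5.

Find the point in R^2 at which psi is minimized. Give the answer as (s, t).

(3, -1)

psi(s,t) separates as P(s) + Q(t) + 5, so its minimum is min P + min Q + 5.
P'(s) = 4s - 12 vanishes at s ∈ {3}; Q'(t) = 2(t + 1) vanishes at t ∈ {-1}.
Local minima of P (where P''>0): P(3)=-18. Local minima of Q: Q(-1)=-1.
So the global minimum of psi is P(3) + Q(-1) + 5 = -18 − 1 + 5 = -14, attained at (3, -1).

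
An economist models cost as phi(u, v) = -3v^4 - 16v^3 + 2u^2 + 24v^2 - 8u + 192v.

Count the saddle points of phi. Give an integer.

2

phi separates as a function of u plus a function of v, so ∇phi=0 decouples.
∂phi/∂u = 4(u - 2) = 0 at u ∈ {2}; ∂phi/∂v = -12(v - 2)(v + 2)(v + 4) = 0 at v ∈ {-4, -2, 2}.
The Hessian is diagonal: diag(phi_uu, phi_vv). Second derivatives: phi_uu(2)=4; phi_vv(-4)=-144, phi_vv(-2)=96, phi_vv(2)=-288.
Saddle points occur where the two diagonal entries have opposite signs: (2, -4), (2, 2). Count: 2.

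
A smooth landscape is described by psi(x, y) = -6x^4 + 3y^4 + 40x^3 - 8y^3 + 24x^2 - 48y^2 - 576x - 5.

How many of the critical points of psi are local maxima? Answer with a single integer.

2

psi separates as a function of x plus a function of y, so ∇psi=0 decouples.
∂psi/∂x = -24(x - 4)(x - 3)(x + 2) = 0 at x ∈ {-2, 3, 4}; ∂psi/∂y = 12y(y - 4)(y + 2) = 0 at y ∈ {-2, 0, 4}.
The Hessian is diagonal: diag(psi_xx, psi_yy). Second derivatives: psi_xx(-2)=-720, psi_xx(3)=120, psi_xx(4)=-144; psi_yy(-2)=144, psi_yy(0)=-96, psi_yy(4)=288.
Local maxima occur where both diagonal entries negative: (-2, 0), (4, 0). Count: 2.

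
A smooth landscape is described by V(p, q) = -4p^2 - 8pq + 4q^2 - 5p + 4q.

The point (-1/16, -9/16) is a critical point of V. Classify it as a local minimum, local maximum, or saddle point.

The Hessian of V is constant: H = [[-8, -8], [-8, 8]].
det(H) = (-8)·8 − (-8)² = -128.
Since det(H) < 0, H is indefinite and the critical point is a saddle point.

saddle point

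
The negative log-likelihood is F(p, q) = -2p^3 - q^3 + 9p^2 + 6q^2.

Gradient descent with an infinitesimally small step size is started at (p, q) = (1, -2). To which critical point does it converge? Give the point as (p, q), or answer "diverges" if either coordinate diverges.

(0, 0)

F is separable, so gradient descent decouples: p follows -∂F/∂p, q follows -∂F/∂q.
∂F/∂p = -6p(p - 3); at p=1 this is 12, so p decreases.
∂F/∂q = -3q(q - 4); at q=-2 this is -36, so q increases.
p converges to its nearest critical value 0 (a local min of the p-part); q converges to 0. The iterate converges to (0, 0).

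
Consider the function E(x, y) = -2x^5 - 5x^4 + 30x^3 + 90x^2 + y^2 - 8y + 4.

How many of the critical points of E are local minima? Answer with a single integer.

E separates as a function of x plus a function of y, so ∇E=0 decouples.
∂E/∂x = -10x(x - 3)(x + 2)(x + 3) = 0 at x ∈ {-3, -2, 0, 3}; ∂E/∂y = 2(y - 4) = 0 at y ∈ {4}.
The Hessian is diagonal: diag(E_xx, E_yy). Second derivatives: E_xx(-3)=180, E_xx(-2)=-100, E_xx(0)=180, E_xx(3)=-900; E_yy(4)=2.
Local minima occur where both diagonal entries positive: (-3, 4), (0, 4). Count: 2.

2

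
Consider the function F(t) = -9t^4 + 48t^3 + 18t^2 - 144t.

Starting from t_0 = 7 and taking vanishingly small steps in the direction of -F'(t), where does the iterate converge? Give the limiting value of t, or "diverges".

diverges

F'(t) = -36(t - 4)(t - 1)(t + 1), so F'(7) = -5184.
Gradient descent moves in the -F' direction, i.e. t is increasing.
There is no critical point above t=7, and F' keeps the same sign, so the iterate runs off to +∞.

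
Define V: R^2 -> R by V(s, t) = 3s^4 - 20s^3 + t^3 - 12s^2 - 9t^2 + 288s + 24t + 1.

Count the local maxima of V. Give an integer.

1

V separates as a function of s plus a function of t, so ∇V=0 decouples.
∂V/∂s = 12(s - 4)(s - 3)(s + 2) = 0 at s ∈ {-2, 3, 4}; ∂V/∂t = 3(t - 4)(t - 2) = 0 at t ∈ {2, 4}.
The Hessian is diagonal: diag(V_ss, V_tt). Second derivatives: V_ss(-2)=360, V_ss(3)=-60, V_ss(4)=72; V_tt(2)=-6, V_tt(4)=6.
Local maxima occur where both diagonal entries negative: (3, 2). Count: 1.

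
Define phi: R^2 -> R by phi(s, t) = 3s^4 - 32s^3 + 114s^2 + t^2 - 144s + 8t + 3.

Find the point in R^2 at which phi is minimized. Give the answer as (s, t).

(1, -4)

phi(s,t) separates as P(s) + Q(t) + 3, so its minimum is min P + min Q + 3.
P'(s) = 12(s - 4)(s - 3)(s - 1) vanishes at s ∈ {1, 3, 4}; Q'(t) = 2(t + 4) vanishes at t ∈ {-4}.
Local minima of P (where P''>0): P(1)=-59, P(4)=-32. Local minima of Q: Q(-4)=-16.
So the global minimum of phi is P(1) + Q(-4) + 3 = -59 − 16 + 3 = -72, attained at (1, -4).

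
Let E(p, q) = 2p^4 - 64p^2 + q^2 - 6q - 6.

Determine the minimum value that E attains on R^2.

-527

E(p,q) separates as A(p) + B(q) − 6, so its minimum is min A + min B − 6.
A'(p) = 8p(p - 4)(p + 4) vanishes at p ∈ {-4, 0, 4}; B'(q) = 2q - 6 vanishes at q ∈ {3}.
Local minima of A (where A''>0): A(-4)=-512, A(4)=-512. Local minima of B: B(3)=-9.
So the global minimum of E is A(-4) + B(3) − 6 = -512 − 9 − 6 = -527, attained at (-4, 3).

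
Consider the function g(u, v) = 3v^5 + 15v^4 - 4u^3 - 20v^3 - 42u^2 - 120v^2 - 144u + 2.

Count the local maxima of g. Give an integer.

2

g separates as a function of u plus a function of v, so ∇g=0 decouples.
∂g/∂u = -12(u + 3)(u + 4) = 0 at u ∈ {-4, -3}; ∂g/∂v = 15v(v - 2)(v + 2)(v + 4) = 0 at v ∈ {-4, -2, 0, 2}.
The Hessian is diagonal: diag(g_uu, g_vv). Second derivatives: g_uu(-4)=12, g_uu(-3)=-12; g_vv(-4)=-720, g_vv(-2)=240, g_vv(0)=-240, g_vv(2)=720.
Local maxima occur where both diagonal entries negative: (-3, -4), (-3, 0). Count: 2.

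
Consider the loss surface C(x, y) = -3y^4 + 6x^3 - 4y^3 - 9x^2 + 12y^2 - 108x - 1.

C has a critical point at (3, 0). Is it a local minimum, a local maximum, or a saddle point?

local minimum

The mixed partial ∂²C/∂x∂y is 0, so the Hessian at any point is diag(C_xx, C_yy) = diag(18(2x - 1), 12(-3y^2 - 2y + 2)).
At (3, 0): H = diag(90, 24).
Both eigenvalues are positive, so H is positive definite: a local minimum.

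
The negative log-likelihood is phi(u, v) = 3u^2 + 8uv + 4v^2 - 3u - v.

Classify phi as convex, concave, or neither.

phi is quadratic, so its Hessian is the constant matrix H = [[6, 8], [8, 8]].
det(H) = -16, tr(H) = 14.
det(H) < 0, so H is indefinite: neither convex nor concave.

neither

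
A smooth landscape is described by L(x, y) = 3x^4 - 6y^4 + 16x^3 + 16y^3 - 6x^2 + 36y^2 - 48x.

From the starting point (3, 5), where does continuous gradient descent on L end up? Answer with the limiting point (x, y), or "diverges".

diverges

L is separable, so gradient descent decouples: x follows -∂L/∂x, y follows -∂L/∂y.
∂L/∂x = 12(x - 1)(x + 1)(x + 4); at x=3 this is 672, so x decreases.
∂L/∂y = -24y(y - 3)(y + 1); at y=5 this is -1440, so y increases.
The y-coordinate has no critical point in that direction and runs off to infinity.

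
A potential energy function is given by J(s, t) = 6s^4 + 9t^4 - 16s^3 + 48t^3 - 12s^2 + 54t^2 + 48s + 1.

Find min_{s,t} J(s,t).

-118

J(s,t) separates as P(s) + Q(t) + 1, so its minimum is min P + min Q + 1.
P'(s) = 24(s - 2)(s - 1)(s + 1) vanishes at s ∈ {-1, 1, 2}; Q'(t) = 36t(t + 1)(t + 3) vanishes at t ∈ {-3, -1, 0}.
Local minima of P (where P''>0): P(-1)=-38, P(2)=16. Local minima of Q: Q(-3)=-81, Q(0)=0.
So the global minimum of J is P(-1) + Q(-3) + 1 = -38 − 81 + 1 = -118, attained at (-1, -3).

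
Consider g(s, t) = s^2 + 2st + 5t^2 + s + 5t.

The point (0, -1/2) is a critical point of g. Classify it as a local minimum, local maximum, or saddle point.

local minimum

The Hessian of g is constant: H = [[2, 2], [2, 10]].
det(H) = 2·10 − 2² = 16.
det(H) > 0 and tr(H) = 12 > 0, so H is positive definite and the point is a local minimum.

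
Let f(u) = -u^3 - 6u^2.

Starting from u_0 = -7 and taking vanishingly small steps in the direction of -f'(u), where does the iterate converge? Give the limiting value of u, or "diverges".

f'(u) = -3u(u + 4), so f'(-7) = -63.
Gradient descent moves in the -f' direction, i.e. u is increasing.
The nearest critical point in that direction is u = -4, where f'' = 12 > 0 (a local minimum). The iterate converges there.

-4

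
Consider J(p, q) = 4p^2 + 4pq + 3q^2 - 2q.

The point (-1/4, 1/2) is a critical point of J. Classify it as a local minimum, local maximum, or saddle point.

The Hessian of J is constant: H = [[8, 4], [4, 6]].
det(H) = 8·6 − 4² = 32.
det(H) > 0 and tr(H) = 14 > 0, so H is positive definite and the point is a local minimum.

local minimum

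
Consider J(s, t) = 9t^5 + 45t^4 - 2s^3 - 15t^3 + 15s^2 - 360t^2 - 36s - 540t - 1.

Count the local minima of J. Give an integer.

J separates as a function of s plus a function of t, so ∇J=0 decouples.
∂J/∂s = -6(s - 3)(s - 2) = 0 at s ∈ {2, 3}; ∂J/∂t = 45(t - 2)(t + 1)(t + 2)(t + 3) = 0 at t ∈ {-3, -2, -1, 2}.
The Hessian is diagonal: diag(J_ss, J_tt). Second derivatives: J_ss(2)=6, J_ss(3)=-6; J_tt(-3)=-450, J_tt(-2)=180, J_tt(-1)=-270, J_tt(2)=2700.
Local minima occur where both diagonal entries positive: (2, -2), (2, 2). Count: 2.

2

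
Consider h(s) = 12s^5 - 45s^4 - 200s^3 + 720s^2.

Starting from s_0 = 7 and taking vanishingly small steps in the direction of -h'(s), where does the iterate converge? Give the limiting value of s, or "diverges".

h'(s) = 60s(s - 4)(s - 2)(s + 3), so h'(7) = 63000.
Gradient descent moves in the -h' direction, i.e. s is decreasing.
The nearest critical point in that direction is s = 4, where h'' = 3360 > 0 (a local minimum). The iterate converges there.

4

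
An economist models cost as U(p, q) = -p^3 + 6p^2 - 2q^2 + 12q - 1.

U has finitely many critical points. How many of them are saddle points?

1

U separates as a function of p plus a function of q, so ∇U=0 decouples.
∂U/∂p = -3p(p - 4) = 0 at p ∈ {0, 4}; ∂U/∂q = -4(q - 3) = 0 at q ∈ {3}.
The Hessian is diagonal: diag(U_pp, U_qq). Second derivatives: U_pp(0)=12, U_pp(4)=-12; U_qq(3)=-4.
Saddle points occur where the two diagonal entries have opposite signs: (0, 3). Count: 1.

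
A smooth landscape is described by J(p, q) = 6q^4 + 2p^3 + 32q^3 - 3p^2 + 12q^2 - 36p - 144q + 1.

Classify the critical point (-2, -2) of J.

The mixed partial ∂²J/∂p∂q is 0, so the Hessian at any point is diag(J_pp, J_qq) = diag(6(2p - 1), 24(3q^2 + 8q + 1)).
At (-2, -2): H = diag(-30, -72).
Both eigenvalues are negative, so H is negative definite: a local maximum.

local maximum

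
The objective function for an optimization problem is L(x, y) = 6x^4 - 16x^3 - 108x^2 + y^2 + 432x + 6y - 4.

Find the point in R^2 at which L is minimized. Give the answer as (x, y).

L(x,y) separates as P(x) + Q(y) − 4, so its minimum is min P + min Q − 4.
P'(x) = 24(x - 3)(x - 2)(x + 3) vanishes at x ∈ {-3, 2, 3}; Q'(y) = 2y + 6 vanishes at y ∈ {-3}.
Local minima of P (where P''>0): P(-3)=-1350, P(3)=378. Local minima of Q: Q(-3)=-9.
So the global minimum of L is P(-3) + Q(-3) − 4 = -1350 − 9 − 4 = -1363, attained at (-3, -3).

(-3, -3)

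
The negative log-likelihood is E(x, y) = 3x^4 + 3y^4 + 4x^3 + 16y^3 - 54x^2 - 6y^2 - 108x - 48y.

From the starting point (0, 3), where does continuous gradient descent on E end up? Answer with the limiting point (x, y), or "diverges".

E is separable, so gradient descent decouples: x follows -∂E/∂x, y follows -∂E/∂y.
∂E/∂x = 12(x - 3)(x + 1)(x + 3); at x=0 this is -108, so x increases.
∂E/∂y = 12(y - 1)(y + 1)(y + 4); at y=3 this is 672, so y decreases.
x converges to its nearest critical value 3 (a local min of the x-part); y converges to 1. The iterate converges to (3, 1).

(3, 1)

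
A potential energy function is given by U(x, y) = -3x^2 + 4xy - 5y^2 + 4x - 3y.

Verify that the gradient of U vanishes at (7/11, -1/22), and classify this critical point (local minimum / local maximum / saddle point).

local maximum

∇U = (-6x + 4y + 4, 4x - 10y - 3); substituting (7/11, -1/22) gives ∇U = (0, 0), so (7/11, -1/22) is indeed a critical point.
The Hessian of U is constant: H = [[-6, 4], [4, -10]].
det(H) = (-6)·(-10) − 4² = 44.
det(H) > 0 and tr(H) = -16 < 0, so H is negative definite and the point is a local maximum.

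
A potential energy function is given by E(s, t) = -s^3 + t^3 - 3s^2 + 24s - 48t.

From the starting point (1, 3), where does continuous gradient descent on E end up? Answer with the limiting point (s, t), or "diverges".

(-4, 4)

E is separable, so gradient descent decouples: s follows -∂E/∂s, t follows -∂E/∂t.
∂E/∂s = -3(s - 2)(s + 4); at s=1 this is 15, so s decreases.
∂E/∂t = 3(t - 4)(t + 4); at t=3 this is -21, so t increases.
s converges to its nearest critical value -4 (a local min of the s-part); t converges to 4. The iterate converges to (-4, 4).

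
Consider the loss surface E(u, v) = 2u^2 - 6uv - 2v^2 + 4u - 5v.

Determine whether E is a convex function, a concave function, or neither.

E is quadratic, so its Hessian is the constant matrix H = [[4, -6], [-6, -4]].
det(H) = -52, tr(H) = 0.
det(H) < 0, so H is indefinite: neither convex nor concave.

neither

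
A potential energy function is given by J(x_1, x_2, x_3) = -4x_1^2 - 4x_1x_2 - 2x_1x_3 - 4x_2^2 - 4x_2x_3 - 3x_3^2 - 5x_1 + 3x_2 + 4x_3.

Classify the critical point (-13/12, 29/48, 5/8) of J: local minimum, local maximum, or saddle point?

The Hessian is constant: H = [[-8, -4, -2], [-4, -8, -4], [-2, -4, -6]].
Leading principal minors: Δ₁ = -8, Δ₂ = 48, Δ₃ = -192.
The minors alternate sign starting negative (−, +, −), so H is negative definite: a local maximum.

local maximum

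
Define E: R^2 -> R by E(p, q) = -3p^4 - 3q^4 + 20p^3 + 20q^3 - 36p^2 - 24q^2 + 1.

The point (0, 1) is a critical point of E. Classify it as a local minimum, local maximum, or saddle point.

saddle point

The mixed partial ∂²E/∂p∂q is 0, so the Hessian at any point is diag(E_pp, E_qq) = diag(12(-3p^2 + 10p - 6), 12(-3q^2 + 10q - 4)).
At (0, 1): H = diag(-72, 36).
The eigenvalues have opposite signs, so H is indefinite: a saddle point.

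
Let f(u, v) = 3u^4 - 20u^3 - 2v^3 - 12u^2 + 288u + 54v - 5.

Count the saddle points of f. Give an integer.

3

f separates as a function of u plus a function of v, so ∇f=0 decouples.
∂f/∂u = 12(u - 4)(u - 3)(u + 2) = 0 at u ∈ {-2, 3, 4}; ∂f/∂v = -6(v - 3)(v + 3) = 0 at v ∈ {-3, 3}.
The Hessian is diagonal: diag(f_uu, f_vv). Second derivatives: f_uu(-2)=360, f_uu(3)=-60, f_uu(4)=72; f_vv(-3)=36, f_vv(3)=-36.
Saddle points occur where the two diagonal entries have opposite signs: (-2, 3), (3, -3), (4, 3). Count: 3.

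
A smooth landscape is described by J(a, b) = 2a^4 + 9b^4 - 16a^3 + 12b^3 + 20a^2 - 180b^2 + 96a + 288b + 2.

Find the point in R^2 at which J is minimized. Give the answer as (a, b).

J(a,b) separates as P(a) + Q(b) + 2, so its minimum is min P + min Q + 2.
P'(a) = 8(a - 4)(a - 3)(a + 1) vanishes at a ∈ {-1, 3, 4}; Q'(b) = 36(b - 2)(b - 1)(b + 4) vanishes at b ∈ {-4, 1, 2}.
Local minima of P (where P''>0): P(-1)=-58, P(4)=192. Local minima of Q: Q(-4)=-2496, Q(2)=96.
So the global minimum of J is P(-1) + Q(-4) + 2 = -58 − 2496 + 2 = -2552, attained at (-1, -4).

(-1, -4)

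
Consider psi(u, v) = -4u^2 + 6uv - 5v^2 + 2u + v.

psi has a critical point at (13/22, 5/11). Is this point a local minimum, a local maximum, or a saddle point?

The Hessian of psi is constant: H = [[-8, 6], [6, -10]].
det(H) = (-8)·(-10) − 6² = 44.
det(H) > 0 and tr(H) = -18 < 0, so H is negative definite and the point is a local maximum.

local maximum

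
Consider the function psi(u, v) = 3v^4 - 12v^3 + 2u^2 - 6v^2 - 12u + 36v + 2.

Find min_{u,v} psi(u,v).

psi(u,v) separates as P(u) + Q(v) + 2, so its minimum is min P + min Q + 2.
P'(u) = 4u - 12 vanishes at u ∈ {3}; Q'(v) = 12(v - 3)(v - 1)(v + 1) vanishes at v ∈ {-1, 1, 3}.
Local minima of P (where P''>0): P(3)=-18. Local minima of Q: Q(-1)=-27, Q(3)=-27.
So the global minimum of psi is P(3) + Q(-1) + 2 = -18 − 27 + 2 = -43, attained at (3, -1).

-43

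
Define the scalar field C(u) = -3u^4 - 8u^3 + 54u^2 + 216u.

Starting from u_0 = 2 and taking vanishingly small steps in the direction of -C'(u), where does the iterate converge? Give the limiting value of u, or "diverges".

-2

C'(u) = -12(u - 3)(u + 2)(u + 3), so C'(2) = 240.
Gradient descent moves in the -C' direction, i.e. u is decreasing.
The nearest critical point in that direction is u = -2, where C'' = 60 > 0 (a local minimum). The iterate converges there.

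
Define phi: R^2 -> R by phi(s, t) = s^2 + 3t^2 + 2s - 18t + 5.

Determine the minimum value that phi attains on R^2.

phi(s,t) separates as P(s) + Q(t) + 5, so its minimum is min P + min Q + 5.
P'(s) = 2s + 2 vanishes at s ∈ {-1}; Q'(t) = 6(t - 3) vanishes at t ∈ {3}.
Local minima of P (where P''>0): P(-1)=-1. Local minima of Q: Q(3)=-27.
So the global minimum of phi is P(-1) + Q(3) + 5 = -1 − 27 + 5 = -23, attained at (-1, 3).

-23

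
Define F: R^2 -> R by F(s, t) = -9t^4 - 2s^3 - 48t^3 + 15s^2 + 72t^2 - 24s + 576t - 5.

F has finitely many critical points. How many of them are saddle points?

3

F separates as a function of s plus a function of t, so ∇F=0 decouples.
∂F/∂s = -6(s - 4)(s - 1) = 0 at s ∈ {1, 4}; ∂F/∂t = -36(t - 2)(t + 2)(t + 4) = 0 at t ∈ {-4, -2, 2}.
The Hessian is diagonal: diag(F_ss, F_tt). Second derivatives: F_ss(1)=18, F_ss(4)=-18; F_tt(-4)=-432, F_tt(-2)=288, F_tt(2)=-864.
Saddle points occur where the two diagonal entries have opposite signs: (1, -4), (1, 2), (4, -2). Count: 3.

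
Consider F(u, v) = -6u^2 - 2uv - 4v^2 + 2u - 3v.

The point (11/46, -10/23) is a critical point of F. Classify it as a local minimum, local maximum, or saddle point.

local maximum

The Hessian of F is constant: H = [[-12, -2], [-2, -8]].
det(H) = (-12)·(-8) − (-2)² = 92.
det(H) > 0 and tr(H) = -20 < 0, so H is negative definite and the point is a local maximum.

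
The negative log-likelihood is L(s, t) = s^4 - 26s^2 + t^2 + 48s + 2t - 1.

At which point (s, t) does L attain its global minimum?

(-4, -1)

L(s,t) separates as P(s) + Q(t) − 1, so its minimum is min P + min Q − 1.
P'(s) = 4(s - 3)(s - 1)(s + 4) vanishes at s ∈ {-4, 1, 3}; Q'(t) = 2(t + 1) vanishes at t ∈ {-1}.
Local minima of P (where P''>0): P(-4)=-352, P(3)=-9. Local minima of Q: Q(-1)=-1.
So the global minimum of L is P(-4) + Q(-1) − 1 = -352 − 1 − 1 = -354, attained at (-4, -1).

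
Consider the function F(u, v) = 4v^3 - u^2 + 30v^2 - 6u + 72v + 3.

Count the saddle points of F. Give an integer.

F separates as a function of u plus a function of v, so ∇F=0 decouples.
∂F/∂u = -2(u + 3) = 0 at u ∈ {-3}; ∂F/∂v = 12(v + 2)(v + 3) = 0 at v ∈ {-3, -2}.
The Hessian is diagonal: diag(F_uu, F_vv). Second derivatives: F_uu(-3)=-2; F_vv(-3)=-12, F_vv(-2)=12.
Saddle points occur where the two diagonal entries have opposite signs: (-3, -2). Count: 1.

1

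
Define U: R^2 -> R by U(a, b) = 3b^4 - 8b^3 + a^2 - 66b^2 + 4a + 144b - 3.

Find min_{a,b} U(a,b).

U(a,b) separates as P(a) + Q(b) − 3, so its minimum is min P + min Q − 3.
P'(a) = 2a + 4 vanishes at a ∈ {-2}; Q'(b) = 12(b - 4)(b - 1)(b + 3) vanishes at b ∈ {-3, 1, 4}.
Local minima of P (where P''>0): P(-2)=-4. Local minima of Q: Q(-3)=-567, Q(4)=-224.
So the global minimum of U is P(-2) + Q(-3) − 3 = -4 − 567 − 3 = -574, attained at (-2, -3).

-574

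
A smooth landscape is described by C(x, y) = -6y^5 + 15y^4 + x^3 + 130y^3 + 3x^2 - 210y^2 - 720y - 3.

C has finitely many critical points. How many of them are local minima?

C separates as a function of x plus a function of y, so ∇C=0 decouples.
∂C/∂x = 3x(x + 2) = 0 at x ∈ {-2, 0}; ∂C/∂y = -30(y - 4)(y - 2)(y + 1)(y + 3) = 0 at y ∈ {-3, -1, 2, 4}.
The Hessian is diagonal: diag(C_xx, C_yy). Second derivatives: C_xx(-2)=-6, C_xx(0)=6; C_yy(-3)=2100, C_yy(-1)=-900, C_yy(2)=900, C_yy(4)=-2100.
Local minima occur where both diagonal entries positive: (0, -3), (0, 2). Count: 2.

2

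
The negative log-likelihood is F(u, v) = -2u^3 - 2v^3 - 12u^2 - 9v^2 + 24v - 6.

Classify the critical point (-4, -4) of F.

The mixed partial ∂²F/∂u∂v is 0, so the Hessian at any point is diag(F_uu, F_vv) = diag(-12(u + 2), -6(2v + 3)).
At (-4, -4): H = diag(24, 30).
Both eigenvalues are positive, so H is positive definite: a local minimum.

local minimum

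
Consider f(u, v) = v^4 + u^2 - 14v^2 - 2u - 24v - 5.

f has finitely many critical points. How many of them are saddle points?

1

f separates as a function of u plus a function of v, so ∇f=0 decouples.
∂f/∂u = 2(u - 1) = 0 at u ∈ {1}; ∂f/∂v = 4(v - 3)(v + 1)(v + 2) = 0 at v ∈ {-2, -1, 3}.
The Hessian is diagonal: diag(f_uu, f_vv). Second derivatives: f_uu(1)=2; f_vv(-2)=20, f_vv(-1)=-16, f_vv(3)=80.
Saddle points occur where the two diagonal entries have opposite signs: (1, -1). Count: 1.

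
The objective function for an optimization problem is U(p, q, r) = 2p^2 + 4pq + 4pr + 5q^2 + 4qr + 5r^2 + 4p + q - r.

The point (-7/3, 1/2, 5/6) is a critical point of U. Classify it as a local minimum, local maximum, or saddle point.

local minimum

The Hessian is constant: H = [[4, 4, 4], [4, 10, 4], [4, 4, 10]].
Leading principal minors: Δ₁ = 4, Δ₂ = 24, Δ₃ = 144.
All leading minors are positive, so H is positive definite: a local minimum.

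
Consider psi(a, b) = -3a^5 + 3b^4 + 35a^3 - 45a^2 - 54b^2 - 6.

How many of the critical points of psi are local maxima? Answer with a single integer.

2

psi separates as a function of a plus a function of b, so ∇psi=0 decouples.
∂psi/∂a = -15a(a - 2)(a - 1)(a + 3) = 0 at a ∈ {-3, 0, 1, 2}; ∂psi/∂b = 12b(b - 3)(b + 3) = 0 at b ∈ {-3, 0, 3}.
The Hessian is diagonal: diag(psi_aa, psi_bb). Second derivatives: psi_aa(-3)=900, psi_aa(0)=-90, psi_aa(1)=60, psi_aa(2)=-150; psi_bb(-3)=216, psi_bb(0)=-108, psi_bb(3)=216.
Local maxima occur where both diagonal entries negative: (0, 0), (2, 0). Count: 2.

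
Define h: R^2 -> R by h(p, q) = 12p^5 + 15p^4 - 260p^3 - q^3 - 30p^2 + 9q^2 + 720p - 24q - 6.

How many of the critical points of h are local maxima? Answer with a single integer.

2

h separates as a function of p plus a function of q, so ∇h=0 decouples.
∂h/∂p = 60(p - 3)(p - 1)(p + 1)(p + 4) = 0 at p ∈ {-4, -1, 1, 3}; ∂h/∂q = -3(q - 4)(q - 2) = 0 at q ∈ {2, 4}.
The Hessian is diagonal: diag(h_pp, h_qq). Second derivatives: h_pp(-4)=-6300, h_pp(-1)=1440, h_pp(1)=-1200, h_pp(3)=3360; h_qq(2)=6, h_qq(4)=-6.
Local maxima occur where both diagonal entries negative: (-4, 4), (1, 4). Count: 2.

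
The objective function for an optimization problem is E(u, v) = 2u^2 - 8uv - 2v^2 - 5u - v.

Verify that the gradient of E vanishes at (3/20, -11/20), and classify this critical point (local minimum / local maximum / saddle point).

∇E = (4u - 8v - 5, -8u - 4v - 1); substituting (3/20, -11/20) gives ∇E = (0, 0), so (3/20, -11/20) is indeed a critical point.
The Hessian of E is constant: H = [[4, -8], [-8, -4]].
det(H) = 4·(-4) − (-8)² = -80.
Since det(H) < 0, H is indefinite and the critical point is a saddle point.

saddle point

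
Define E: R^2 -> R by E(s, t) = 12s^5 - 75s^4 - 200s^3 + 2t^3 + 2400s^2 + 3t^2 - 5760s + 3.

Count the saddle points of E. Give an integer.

4

E separates as a function of s plus a function of t, so ∇E=0 decouples.
∂E/∂s = 60(s - 4)(s - 3)(s - 2)(s + 4) = 0 at s ∈ {-4, 2, 3, 4}; ∂E/∂t = 6t(t + 1) = 0 at t ∈ {-1, 0}.
The Hessian is diagonal: diag(E_ss, E_tt). Second derivatives: E_ss(-4)=-20160, E_ss(2)=720, E_ss(3)=-420, E_ss(4)=960; E_tt(-1)=-6, E_tt(0)=6.
Saddle points occur where the two diagonal entries have opposite signs: (-4, 0), (2, -1), (3, 0), (4, -1). Count: 4.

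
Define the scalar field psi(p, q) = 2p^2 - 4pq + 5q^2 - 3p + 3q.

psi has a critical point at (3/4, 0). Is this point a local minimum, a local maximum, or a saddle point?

The Hessian of psi is constant: H = [[4, -4], [-4, 10]].
det(H) = 4·10 − (-4)² = 24.
det(H) > 0 and tr(H) = 14 > 0, so H is positive definite and the point is a local minimum.

local minimum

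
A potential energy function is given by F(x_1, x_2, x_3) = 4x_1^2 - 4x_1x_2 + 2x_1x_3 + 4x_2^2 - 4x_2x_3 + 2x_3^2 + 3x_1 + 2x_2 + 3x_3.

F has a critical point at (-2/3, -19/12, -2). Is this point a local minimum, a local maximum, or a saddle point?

local minimum

The Hessian is constant: H = [[8, -4, 2], [-4, 8, -4], [2, -4, 4]].
Leading principal minors: Δ₁ = 8, Δ₂ = 48, Δ₃ = 96.
All leading minors are positive, so H is positive definite: a local minimum.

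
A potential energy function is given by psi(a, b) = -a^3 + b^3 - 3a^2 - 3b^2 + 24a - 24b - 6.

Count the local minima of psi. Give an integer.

psi separates as a function of a plus a function of b, so ∇psi=0 decouples.
∂psi/∂a = -3(a - 2)(a + 4) = 0 at a ∈ {-4, 2}; ∂psi/∂b = 3(b - 4)(b + 2) = 0 at b ∈ {-2, 4}.
The Hessian is diagonal: diag(psi_aa, psi_bb). Second derivatives: psi_aa(-4)=18, psi_aa(2)=-18; psi_bb(-2)=-18, psi_bb(4)=18.
Local minima occur where both diagonal entries positive: (-4, 4). Count: 1.

1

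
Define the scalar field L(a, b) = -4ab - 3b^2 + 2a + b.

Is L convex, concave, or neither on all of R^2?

L is quadratic, so its Hessian is the constant matrix H = [[0, -4], [-4, -6]].
det(H) = -16, tr(H) = -6.
det(H) < 0, so H is indefinite: neither convex nor concave.

neither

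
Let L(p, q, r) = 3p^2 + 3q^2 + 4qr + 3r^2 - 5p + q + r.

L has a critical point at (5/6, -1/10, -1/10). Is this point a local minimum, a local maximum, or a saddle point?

local minimum

The Hessian is constant: H = [[6, 0, 0], [0, 6, 4], [0, 4, 6]].
Leading principal minors: Δ₁ = 6, Δ₂ = 36, Δ₃ = 120.
All leading minors are positive, so H is positive definite: a local minimum.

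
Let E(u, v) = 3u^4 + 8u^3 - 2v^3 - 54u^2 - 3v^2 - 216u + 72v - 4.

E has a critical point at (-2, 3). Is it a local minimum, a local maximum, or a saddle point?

The mixed partial ∂²E/∂u∂v is 0, so the Hessian at any point is diag(E_uu, E_vv) = diag(12(3u^2 + 4u - 9), -6(2v + 1)).
At (-2, 3): H = diag(-60, -42).
Both eigenvalues are negative, so H is negative definite: a local maximum.

local maximum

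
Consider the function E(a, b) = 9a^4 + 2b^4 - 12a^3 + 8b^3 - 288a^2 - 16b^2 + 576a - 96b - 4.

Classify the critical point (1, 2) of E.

saddle point

The mixed partial ∂²E/∂a∂b is 0, so the Hessian at any point is diag(E_aa, E_bb) = diag(36(3a^2 - 2a - 16), 8(3b^2 + 6b - 4)).
At (1, 2): H = diag(-540, 160).
The eigenvalues have opposite signs, so H is indefinite: a saddle point.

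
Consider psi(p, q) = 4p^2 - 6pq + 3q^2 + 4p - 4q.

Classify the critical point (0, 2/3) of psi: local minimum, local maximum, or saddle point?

local minimum

The Hessian of psi is constant: H = [[8, -6], [-6, 6]].
det(H) = 8·6 − (-6)² = 12.
det(H) > 0 and tr(H) = 14 > 0, so H is positive definite and the point is a local minimum.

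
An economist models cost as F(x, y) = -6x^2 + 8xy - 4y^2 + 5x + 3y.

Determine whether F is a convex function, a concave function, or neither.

F is quadratic, so its Hessian is the constant matrix H = [[-12, 8], [8, -8]].
det(H) = 32, tr(H) = -20.
det(H) > 0 and tr(H) < 0, so H is negative definite everywhere: concave.

concave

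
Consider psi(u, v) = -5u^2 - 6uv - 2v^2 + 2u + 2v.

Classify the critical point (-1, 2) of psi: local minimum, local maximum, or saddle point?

The Hessian of psi is constant: H = [[-10, -6], [-6, -4]].
det(H) = (-10)·(-4) − (-6)² = 4.
det(H) > 0 and tr(H) = -14 < 0, so H is negative definite and the point is a local maximum.

local maximum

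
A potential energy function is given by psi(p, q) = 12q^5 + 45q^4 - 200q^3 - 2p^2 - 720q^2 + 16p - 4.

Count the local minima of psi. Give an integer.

psi separates as a function of p plus a function of q, so ∇psi=0 decouples.
∂psi/∂p = -4(p - 4) = 0 at p ∈ {4}; ∂psi/∂q = 60q(q - 3)(q + 2)(q + 4) = 0 at q ∈ {-4, -2, 0, 3}.
The Hessian is diagonal: diag(psi_pp, psi_qq). Second derivatives: psi_pp(4)=-4; psi_qq(-4)=-3360, psi_qq(-2)=1200, psi_qq(0)=-1440, psi_qq(3)=6300.
Local minima occur where both diagonal entries positive: none. Count: 0.

0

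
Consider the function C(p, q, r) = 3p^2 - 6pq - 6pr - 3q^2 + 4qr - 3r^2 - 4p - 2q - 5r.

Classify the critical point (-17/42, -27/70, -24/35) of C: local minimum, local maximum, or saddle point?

The Hessian is constant: H = [[6, -6, -6], [-6, -6, 4], [-6, 4, -6]].
Leading principal minors: Δ₁ = 6, Δ₂ = -72, Δ₃ = 840.
The minors fit neither the all-positive nor the alternating-sign pattern, so H is indefinite: a saddle point.

saddle point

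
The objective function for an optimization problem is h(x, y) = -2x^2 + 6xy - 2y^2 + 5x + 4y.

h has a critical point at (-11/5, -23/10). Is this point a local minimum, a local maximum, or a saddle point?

The Hessian of h is constant: H = [[-4, 6], [6, -4]].
det(H) = (-4)·(-4) − 6² = -20.
Since det(H) < 0, H is indefinite and the critical point is a saddle point.

saddle point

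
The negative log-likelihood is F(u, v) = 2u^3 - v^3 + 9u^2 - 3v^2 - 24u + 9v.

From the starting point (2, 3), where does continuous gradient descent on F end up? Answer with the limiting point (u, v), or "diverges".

diverges

F is separable, so gradient descent decouples: u follows -∂F/∂u, v follows -∂F/∂v.
∂F/∂u = 6(u - 1)(u + 4); at u=2 this is 36, so u decreases.
∂F/∂v = -3(v - 1)(v + 3); at v=3 this is -36, so v increases.
The v-coordinate has no critical point in that direction and runs off to infinity.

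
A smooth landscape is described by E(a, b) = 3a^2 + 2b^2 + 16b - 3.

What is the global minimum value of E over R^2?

-35

E(a,b) separates as P(a) + Q(b) − 3, so its minimum is min P + min Q − 3.
P'(a) = 6a vanishes at a ∈ {0}; Q'(b) = 4b + 16 vanishes at b ∈ {-4}.
Local minima of P (where P''>0): P(0)=0. Local minima of Q: Q(-4)=-32.
So the global minimum of E is P(0) + Q(-4) − 3 = 0 − 32 − 3 = -35, attained at (0, -4).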